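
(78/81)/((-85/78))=-676/765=-0.88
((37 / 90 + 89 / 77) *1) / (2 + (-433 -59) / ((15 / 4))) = -10859 / 895356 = -0.01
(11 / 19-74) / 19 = -1395 / 361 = -3.86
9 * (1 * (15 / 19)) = 135 / 19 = 7.11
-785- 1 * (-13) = -772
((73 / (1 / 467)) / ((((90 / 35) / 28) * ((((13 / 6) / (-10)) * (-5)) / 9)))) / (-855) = -13363672 / 3705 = -3606.93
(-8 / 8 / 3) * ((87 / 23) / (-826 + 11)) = 29 / 18745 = 0.00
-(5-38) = 33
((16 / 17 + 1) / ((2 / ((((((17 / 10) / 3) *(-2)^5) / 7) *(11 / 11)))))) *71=-6248 / 35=-178.51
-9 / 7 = -1.29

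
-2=-2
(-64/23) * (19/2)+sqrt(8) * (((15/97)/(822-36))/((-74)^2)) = -608/23+5 * sqrt(2)/69583532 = -26.43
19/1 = 19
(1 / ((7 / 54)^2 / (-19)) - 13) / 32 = -56041 / 1568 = -35.74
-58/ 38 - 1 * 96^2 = -175133/ 19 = -9217.53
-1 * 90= -90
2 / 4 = 1 / 2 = 0.50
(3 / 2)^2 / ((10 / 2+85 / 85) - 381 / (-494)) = 741 / 2230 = 0.33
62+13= 75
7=7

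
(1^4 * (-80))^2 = 6400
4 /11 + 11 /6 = 145 /66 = 2.20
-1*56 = -56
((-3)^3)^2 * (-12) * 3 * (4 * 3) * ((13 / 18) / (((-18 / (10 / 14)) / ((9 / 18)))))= 31590 / 7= 4512.86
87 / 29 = 3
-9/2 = -4.50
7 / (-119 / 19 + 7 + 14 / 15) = 285 / 68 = 4.19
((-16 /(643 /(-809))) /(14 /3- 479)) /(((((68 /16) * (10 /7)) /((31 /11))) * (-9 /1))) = 5617696 /2566544145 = 0.00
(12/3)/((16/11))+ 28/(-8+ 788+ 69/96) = 39771/14276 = 2.79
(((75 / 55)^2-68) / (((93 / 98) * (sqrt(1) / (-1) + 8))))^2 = 99.13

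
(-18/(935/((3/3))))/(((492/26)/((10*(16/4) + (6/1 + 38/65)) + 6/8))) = -0.05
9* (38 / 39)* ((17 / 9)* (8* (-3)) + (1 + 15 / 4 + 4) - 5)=-9481 / 26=-364.65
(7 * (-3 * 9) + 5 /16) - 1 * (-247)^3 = 241104549 /16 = 15069034.31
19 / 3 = 6.33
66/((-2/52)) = -1716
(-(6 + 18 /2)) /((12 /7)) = -8.75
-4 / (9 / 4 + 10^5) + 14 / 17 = 5599854 / 6800153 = 0.82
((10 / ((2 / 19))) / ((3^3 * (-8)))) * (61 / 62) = -5795 / 13392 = -0.43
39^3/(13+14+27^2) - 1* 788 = -19867/28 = -709.54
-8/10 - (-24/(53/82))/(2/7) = 34228/265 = 129.16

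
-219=-219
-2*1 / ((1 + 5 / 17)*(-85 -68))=0.01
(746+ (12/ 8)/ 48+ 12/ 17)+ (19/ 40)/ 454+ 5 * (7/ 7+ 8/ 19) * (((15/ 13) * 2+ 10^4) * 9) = 97661036995187/ 152507680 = 640367.99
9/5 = 1.80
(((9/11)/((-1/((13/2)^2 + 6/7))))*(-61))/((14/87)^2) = 5015544867/60368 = 83082.84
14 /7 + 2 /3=8 /3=2.67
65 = 65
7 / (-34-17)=-7 / 51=-0.14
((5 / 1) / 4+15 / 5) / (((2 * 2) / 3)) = 51 / 16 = 3.19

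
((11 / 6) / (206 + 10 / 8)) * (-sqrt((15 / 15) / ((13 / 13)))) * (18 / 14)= -66 / 5803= -0.01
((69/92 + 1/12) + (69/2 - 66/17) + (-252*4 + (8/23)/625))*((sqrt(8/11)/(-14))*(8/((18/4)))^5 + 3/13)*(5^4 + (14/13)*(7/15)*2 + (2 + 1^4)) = -87813366676352/619490625 + 92078988776022474752*sqrt(22)/650003826346875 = 522689.38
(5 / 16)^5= 3125 / 1048576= 0.00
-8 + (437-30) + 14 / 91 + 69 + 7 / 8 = 48779 / 104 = 469.03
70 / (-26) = -35 / 13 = -2.69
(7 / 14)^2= 1 / 4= 0.25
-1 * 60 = -60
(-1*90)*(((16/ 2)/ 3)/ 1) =-240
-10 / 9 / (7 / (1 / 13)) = -0.01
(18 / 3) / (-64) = -3 / 32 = -0.09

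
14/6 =7/3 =2.33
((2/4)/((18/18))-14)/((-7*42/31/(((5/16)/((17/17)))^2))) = 0.14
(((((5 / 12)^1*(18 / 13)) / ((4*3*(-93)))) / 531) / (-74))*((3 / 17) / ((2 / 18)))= 5 / 239291728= 0.00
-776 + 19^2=-415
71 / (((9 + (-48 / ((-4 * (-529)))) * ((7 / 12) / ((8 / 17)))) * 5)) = 300472 / 189845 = 1.58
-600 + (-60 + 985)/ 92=-54275/ 92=-589.95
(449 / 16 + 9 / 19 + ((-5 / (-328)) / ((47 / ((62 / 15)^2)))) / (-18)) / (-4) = -7.13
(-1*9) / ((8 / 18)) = -81 / 4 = -20.25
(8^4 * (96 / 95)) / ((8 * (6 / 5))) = 8192 / 19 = 431.16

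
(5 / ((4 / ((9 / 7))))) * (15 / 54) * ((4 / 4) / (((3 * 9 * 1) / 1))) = 25 / 1512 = 0.02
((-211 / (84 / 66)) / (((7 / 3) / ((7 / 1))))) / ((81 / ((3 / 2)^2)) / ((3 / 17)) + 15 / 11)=-25531 / 10542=-2.42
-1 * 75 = -75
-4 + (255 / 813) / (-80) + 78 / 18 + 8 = 8.33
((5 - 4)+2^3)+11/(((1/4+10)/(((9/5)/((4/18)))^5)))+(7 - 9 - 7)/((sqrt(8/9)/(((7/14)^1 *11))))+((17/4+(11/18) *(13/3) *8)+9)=1036777035847/27675000 - 297 *sqrt(2)/8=37410.08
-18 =-18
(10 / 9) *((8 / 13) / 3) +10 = 3590 / 351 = 10.23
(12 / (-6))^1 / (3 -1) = -1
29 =29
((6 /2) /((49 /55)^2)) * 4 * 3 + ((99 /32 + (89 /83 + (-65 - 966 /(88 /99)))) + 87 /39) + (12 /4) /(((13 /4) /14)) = -1087.07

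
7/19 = 0.37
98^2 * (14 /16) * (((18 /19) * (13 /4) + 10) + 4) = 10907743 /76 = 143522.93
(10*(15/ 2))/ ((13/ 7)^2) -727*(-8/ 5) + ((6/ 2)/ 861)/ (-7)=2011568666/ 1697605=1184.95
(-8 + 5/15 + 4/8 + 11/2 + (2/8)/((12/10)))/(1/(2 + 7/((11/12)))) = -1855/132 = -14.05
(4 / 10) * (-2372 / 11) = -4744 / 55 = -86.25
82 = 82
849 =849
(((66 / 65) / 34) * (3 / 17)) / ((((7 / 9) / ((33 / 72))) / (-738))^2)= 14679653571 / 14727440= 996.76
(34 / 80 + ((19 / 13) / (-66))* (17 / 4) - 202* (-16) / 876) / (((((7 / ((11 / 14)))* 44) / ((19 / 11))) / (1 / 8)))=47844413 / 21606224640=0.00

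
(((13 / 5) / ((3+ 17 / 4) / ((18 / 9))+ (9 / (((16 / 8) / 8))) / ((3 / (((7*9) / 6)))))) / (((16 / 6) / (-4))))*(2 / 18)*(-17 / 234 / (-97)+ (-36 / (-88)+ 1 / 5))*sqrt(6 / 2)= -1522636*sqrt(3) / 746873325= -0.00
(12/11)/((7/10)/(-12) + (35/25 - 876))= -1440/1154549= -0.00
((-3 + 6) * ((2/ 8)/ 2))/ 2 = 0.19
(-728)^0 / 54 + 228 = 12313 / 54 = 228.02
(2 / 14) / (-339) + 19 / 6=5009 / 1582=3.17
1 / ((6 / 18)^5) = 243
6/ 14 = 3/ 7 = 0.43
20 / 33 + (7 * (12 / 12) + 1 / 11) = 7.70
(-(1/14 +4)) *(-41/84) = 779/392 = 1.99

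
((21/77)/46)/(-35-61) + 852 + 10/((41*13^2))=95589756527/112194368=852.00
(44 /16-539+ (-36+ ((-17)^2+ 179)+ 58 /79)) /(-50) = 2.07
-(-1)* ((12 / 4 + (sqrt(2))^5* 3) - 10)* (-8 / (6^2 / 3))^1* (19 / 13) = 266 / 39 - 152* sqrt(2) / 13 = -9.71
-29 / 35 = -0.83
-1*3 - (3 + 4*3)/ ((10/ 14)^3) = -1104/ 25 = -44.16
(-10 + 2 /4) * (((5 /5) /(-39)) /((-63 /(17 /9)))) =-323 /44226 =-0.01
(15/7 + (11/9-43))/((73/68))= -169796/4599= -36.92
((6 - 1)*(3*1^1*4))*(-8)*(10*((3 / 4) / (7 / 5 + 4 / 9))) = -162000 / 83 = -1951.81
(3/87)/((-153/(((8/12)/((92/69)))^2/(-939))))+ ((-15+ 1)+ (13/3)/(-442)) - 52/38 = -4869392939/316642068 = -15.38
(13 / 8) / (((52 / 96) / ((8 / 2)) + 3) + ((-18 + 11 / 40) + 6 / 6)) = -780 / 6523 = -0.12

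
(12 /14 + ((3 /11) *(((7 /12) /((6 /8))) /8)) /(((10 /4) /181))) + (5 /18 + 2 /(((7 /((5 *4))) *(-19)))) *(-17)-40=-9699497 /263340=-36.83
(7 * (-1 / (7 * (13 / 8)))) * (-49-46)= 760 / 13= 58.46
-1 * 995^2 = -990025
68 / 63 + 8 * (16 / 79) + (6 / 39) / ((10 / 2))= 883294 / 323505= 2.73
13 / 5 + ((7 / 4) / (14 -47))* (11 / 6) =901 / 360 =2.50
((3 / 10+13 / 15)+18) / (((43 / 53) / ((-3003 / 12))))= -6101095 / 1032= -5911.91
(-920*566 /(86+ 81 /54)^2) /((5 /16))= -6665216 /30625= -217.64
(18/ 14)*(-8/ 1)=-72/ 7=-10.29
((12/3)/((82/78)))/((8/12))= 234/41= 5.71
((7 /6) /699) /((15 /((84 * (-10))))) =-196 /2097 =-0.09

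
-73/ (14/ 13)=-949/ 14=-67.79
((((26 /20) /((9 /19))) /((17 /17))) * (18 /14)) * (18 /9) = 7.06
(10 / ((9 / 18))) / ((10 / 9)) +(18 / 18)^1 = 19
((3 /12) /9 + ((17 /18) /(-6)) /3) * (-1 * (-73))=-146 /81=-1.80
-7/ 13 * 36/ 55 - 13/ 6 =-2.52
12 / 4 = 3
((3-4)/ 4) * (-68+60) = 2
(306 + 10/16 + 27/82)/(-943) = -100681/309304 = -0.33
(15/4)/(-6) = -5/8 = -0.62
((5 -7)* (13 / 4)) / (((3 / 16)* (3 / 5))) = -520 / 9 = -57.78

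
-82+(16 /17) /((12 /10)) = -81.22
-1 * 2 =-2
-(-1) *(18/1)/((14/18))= 162/7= 23.14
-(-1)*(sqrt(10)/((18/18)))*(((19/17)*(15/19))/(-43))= -15*sqrt(10)/731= -0.06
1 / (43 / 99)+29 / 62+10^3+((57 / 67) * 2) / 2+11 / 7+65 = 1338119151 / 1250354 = 1070.19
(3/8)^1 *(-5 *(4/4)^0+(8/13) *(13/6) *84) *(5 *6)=1203.75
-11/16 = -0.69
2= 2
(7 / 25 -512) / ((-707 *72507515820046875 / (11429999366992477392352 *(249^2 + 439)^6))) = 79227856543936169020897956023349900404885743992832 / 11717214556519575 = 6761663035337438601163779000000000.00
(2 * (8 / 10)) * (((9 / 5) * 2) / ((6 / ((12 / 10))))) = 144 / 125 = 1.15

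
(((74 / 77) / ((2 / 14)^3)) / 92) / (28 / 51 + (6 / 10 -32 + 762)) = 12495 / 2549734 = 0.00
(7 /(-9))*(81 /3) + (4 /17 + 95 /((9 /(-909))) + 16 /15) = -2451748 /255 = -9614.70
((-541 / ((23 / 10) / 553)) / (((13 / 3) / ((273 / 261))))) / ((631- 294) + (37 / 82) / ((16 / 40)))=-3434506040 / 36987151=-92.86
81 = 81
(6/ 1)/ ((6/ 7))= 7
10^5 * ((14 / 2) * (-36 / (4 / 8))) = -50400000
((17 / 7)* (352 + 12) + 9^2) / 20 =193 / 4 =48.25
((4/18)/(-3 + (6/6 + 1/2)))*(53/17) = -212/459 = -0.46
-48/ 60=-4/ 5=-0.80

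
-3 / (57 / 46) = -46 / 19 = -2.42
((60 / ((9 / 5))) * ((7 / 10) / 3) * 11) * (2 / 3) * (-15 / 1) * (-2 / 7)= 2200 / 9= 244.44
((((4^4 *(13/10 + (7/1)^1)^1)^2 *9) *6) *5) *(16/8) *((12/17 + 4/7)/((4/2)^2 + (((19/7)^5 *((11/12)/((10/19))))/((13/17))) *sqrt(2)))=-72783848524208412064481280/1315662469161846497753 + 359148880277212794282049536 *sqrt(2)/77391909950696852809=6507551.18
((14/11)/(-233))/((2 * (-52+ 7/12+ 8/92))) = 1932/36310021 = 0.00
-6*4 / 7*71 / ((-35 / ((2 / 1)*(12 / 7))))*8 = 327168 / 1715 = 190.77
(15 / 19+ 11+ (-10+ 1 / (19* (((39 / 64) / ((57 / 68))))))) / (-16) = -3909 / 33592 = -0.12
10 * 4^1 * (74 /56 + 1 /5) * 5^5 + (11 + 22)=1331481 /7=190211.57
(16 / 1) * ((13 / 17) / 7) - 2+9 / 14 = 93 / 238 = 0.39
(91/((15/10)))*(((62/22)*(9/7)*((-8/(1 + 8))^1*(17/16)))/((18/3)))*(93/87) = -36.99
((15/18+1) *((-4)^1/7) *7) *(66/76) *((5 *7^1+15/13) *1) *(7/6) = -199045/741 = -268.62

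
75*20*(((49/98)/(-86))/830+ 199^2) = 59401499.99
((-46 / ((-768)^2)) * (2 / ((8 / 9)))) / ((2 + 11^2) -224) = 23 / 13238272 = 0.00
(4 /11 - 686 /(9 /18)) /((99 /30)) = -150880 /363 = -415.65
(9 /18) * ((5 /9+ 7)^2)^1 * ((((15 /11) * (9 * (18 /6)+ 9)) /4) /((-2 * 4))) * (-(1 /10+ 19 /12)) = 29189 /396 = 73.71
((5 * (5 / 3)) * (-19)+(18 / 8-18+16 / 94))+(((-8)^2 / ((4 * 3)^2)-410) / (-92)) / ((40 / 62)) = -64994779 / 389160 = -167.01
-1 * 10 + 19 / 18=-161 / 18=-8.94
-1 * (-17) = 17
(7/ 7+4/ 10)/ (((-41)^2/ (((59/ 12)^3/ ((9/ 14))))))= 10063571/ 65357280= 0.15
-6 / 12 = -1 / 2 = -0.50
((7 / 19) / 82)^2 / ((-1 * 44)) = -49 / 106804016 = -0.00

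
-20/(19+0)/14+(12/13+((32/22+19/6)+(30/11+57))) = 7439819/114114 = 65.20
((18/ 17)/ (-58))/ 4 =-9/ 1972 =-0.00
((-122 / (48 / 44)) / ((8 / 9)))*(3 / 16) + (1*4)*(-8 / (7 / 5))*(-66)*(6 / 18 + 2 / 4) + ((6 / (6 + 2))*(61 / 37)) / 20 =408967991 / 331520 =1233.61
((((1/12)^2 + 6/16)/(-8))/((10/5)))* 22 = -605/1152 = -0.53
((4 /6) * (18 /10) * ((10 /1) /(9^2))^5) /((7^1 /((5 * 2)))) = 400000 /8135830269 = 0.00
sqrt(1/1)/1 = 1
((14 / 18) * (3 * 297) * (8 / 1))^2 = 30735936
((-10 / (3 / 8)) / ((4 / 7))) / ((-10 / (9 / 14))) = 3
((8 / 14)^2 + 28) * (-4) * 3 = -16656 / 49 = -339.92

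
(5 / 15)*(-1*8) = -8 / 3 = -2.67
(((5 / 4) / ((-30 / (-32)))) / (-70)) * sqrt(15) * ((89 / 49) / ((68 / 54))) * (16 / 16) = -801 * sqrt(15) / 29155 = -0.11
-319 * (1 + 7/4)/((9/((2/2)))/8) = -7018/9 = -779.78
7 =7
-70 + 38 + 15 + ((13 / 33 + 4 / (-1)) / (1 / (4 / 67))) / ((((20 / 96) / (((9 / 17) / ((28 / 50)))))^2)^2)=-134487437111 / 1241962183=-108.29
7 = 7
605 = 605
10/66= 5/33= 0.15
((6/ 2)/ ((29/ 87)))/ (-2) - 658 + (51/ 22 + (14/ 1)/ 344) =-1248987/ 1892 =-660.14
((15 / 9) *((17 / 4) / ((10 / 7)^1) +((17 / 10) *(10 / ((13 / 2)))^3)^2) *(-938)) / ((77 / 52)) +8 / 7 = -1246380205249 / 28589561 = -43595.64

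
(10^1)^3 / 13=1000 / 13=76.92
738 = 738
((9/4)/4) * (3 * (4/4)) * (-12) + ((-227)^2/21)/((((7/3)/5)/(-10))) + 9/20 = -12887101/245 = -52600.41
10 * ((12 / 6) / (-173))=-20 / 173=-0.12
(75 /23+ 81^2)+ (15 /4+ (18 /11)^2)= 6570.69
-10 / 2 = -5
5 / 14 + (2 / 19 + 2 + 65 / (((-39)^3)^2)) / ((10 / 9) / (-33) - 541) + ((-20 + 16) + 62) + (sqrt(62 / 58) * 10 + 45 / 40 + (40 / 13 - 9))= 10 * sqrt(899) / 29 + 91791895263044281 / 1713968737783848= 63.89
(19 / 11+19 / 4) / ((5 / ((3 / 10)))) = 171 / 440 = 0.39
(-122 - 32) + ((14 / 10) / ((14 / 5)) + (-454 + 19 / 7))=-8467 / 14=-604.79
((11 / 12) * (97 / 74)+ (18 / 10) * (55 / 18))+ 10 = 14831 / 888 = 16.70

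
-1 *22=-22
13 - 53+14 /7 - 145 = -183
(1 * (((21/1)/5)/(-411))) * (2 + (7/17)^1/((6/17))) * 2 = -133/2055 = -0.06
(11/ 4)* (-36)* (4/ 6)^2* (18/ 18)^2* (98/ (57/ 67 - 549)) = 144452/ 18363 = 7.87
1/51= 0.02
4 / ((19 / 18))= 72 / 19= 3.79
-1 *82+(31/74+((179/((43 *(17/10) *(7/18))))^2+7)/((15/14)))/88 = -29778214893461/365374677360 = -81.50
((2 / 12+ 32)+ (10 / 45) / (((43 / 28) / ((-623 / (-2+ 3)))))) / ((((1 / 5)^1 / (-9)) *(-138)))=-224395 / 11868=-18.91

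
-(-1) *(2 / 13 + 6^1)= 80 / 13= 6.15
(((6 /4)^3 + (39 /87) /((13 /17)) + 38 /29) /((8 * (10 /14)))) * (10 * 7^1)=59927 /928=64.58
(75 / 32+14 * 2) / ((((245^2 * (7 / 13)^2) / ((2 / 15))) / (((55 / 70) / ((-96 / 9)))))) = -1805089 / 105413504000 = -0.00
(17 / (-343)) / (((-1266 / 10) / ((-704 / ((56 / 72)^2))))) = -1615680 / 3546277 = -0.46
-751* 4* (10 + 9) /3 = -57076 /3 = -19025.33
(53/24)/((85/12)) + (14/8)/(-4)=-171/1360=-0.13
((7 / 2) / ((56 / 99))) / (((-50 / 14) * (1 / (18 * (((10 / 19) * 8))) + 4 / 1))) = -12474 / 28895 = -0.43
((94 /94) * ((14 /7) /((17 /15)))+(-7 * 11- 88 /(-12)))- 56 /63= -68.79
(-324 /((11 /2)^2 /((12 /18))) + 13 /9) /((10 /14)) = -43421 /5445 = -7.97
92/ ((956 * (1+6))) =0.01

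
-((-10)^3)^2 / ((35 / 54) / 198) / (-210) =71280000 / 49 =1454693.88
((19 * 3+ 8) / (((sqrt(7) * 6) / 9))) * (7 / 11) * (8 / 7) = 780 * sqrt(7) / 77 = 26.80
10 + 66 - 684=-608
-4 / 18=-2 / 9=-0.22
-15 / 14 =-1.07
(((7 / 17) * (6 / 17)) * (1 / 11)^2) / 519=14 / 6049637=0.00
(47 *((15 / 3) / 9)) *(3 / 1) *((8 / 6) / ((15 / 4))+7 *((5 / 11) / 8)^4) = 45106344197 / 1619177472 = 27.86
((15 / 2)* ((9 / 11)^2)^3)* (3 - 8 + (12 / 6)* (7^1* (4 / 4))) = 71744535 / 3543122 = 20.25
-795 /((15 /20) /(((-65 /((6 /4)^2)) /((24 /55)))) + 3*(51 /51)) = -1894750 /7123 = -266.00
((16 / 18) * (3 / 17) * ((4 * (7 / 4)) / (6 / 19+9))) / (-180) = -266 / 406215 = -0.00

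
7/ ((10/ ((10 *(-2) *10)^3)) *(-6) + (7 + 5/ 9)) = 0.93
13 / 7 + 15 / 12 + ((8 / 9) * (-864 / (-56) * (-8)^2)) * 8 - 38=6986.82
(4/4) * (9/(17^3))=9/4913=0.00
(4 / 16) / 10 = 1 / 40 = 0.02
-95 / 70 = -19 / 14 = -1.36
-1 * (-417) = 417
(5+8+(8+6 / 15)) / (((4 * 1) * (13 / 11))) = 4.53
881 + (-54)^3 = -156583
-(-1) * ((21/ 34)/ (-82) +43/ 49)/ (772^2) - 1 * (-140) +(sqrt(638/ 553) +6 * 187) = sqrt(352814)/ 553 +102750230673351/ 81418566208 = 1263.07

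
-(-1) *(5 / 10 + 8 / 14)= 15 / 14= 1.07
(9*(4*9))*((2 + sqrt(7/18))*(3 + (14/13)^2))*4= 151848*sqrt(14)/169 + 1822176/169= 14144.02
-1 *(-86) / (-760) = -43 / 380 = -0.11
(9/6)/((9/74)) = 37/3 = 12.33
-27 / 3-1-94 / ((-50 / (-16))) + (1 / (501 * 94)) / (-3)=-141564589 / 3532050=-40.08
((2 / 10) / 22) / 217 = 1 / 23870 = 0.00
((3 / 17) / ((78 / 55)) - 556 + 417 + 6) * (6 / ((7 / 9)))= -1585737 / 1547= -1025.04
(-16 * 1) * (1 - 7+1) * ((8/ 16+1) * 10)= 1200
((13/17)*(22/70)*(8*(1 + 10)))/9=12584/5355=2.35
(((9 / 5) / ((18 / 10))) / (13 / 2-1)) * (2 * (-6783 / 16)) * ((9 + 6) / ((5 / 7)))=-142443 / 44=-3237.34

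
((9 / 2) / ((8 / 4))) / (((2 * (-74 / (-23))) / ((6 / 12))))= 207 / 1184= 0.17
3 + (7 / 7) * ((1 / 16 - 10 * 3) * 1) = -26.94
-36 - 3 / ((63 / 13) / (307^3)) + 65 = -376147150 / 21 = -17911769.05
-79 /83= -0.95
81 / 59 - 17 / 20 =617 / 1180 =0.52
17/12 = 1.42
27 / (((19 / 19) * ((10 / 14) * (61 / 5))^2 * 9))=147 / 3721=0.04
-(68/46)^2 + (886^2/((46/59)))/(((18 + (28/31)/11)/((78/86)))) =3541502017243/70129001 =50499.82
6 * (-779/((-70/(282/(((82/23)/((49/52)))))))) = 1293957/260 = 4976.76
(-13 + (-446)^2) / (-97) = -198903 / 97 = -2050.55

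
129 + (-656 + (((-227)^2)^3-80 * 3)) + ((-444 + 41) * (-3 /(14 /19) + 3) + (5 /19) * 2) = 36394585688475447 /266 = 136821750708554.31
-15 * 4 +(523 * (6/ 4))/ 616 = -72351/ 1232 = -58.73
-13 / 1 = -13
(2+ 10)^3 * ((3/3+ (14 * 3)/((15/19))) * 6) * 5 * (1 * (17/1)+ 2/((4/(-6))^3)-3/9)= 27863136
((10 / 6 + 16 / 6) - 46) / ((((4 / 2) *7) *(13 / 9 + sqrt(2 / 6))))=-4875 / 1988 + 1125 *sqrt(3) / 1988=-1.47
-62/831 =-0.07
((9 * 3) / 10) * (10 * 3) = 81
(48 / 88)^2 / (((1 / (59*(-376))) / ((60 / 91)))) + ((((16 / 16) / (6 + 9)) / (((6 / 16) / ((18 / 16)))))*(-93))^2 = -1102701861 / 275275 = -4005.82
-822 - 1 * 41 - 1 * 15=-878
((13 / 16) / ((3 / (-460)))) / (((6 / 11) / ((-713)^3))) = 82788491807.85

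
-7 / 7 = -1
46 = 46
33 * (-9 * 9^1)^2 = 216513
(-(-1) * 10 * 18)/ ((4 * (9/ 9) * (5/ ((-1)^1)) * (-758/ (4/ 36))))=1/ 758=0.00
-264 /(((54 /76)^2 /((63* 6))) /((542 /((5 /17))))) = -16391779712 /45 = -364261771.38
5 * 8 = 40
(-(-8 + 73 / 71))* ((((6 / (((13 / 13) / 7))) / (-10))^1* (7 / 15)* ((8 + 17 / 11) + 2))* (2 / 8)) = -56007 / 1420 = -39.44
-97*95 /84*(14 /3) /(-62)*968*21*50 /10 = 78051050 /93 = 839258.60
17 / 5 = 3.40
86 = 86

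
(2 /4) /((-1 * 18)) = -1 /36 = -0.03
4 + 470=474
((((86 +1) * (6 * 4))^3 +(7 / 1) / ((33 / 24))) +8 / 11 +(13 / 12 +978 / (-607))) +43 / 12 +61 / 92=16775749856940851 / 1842852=9103145481.54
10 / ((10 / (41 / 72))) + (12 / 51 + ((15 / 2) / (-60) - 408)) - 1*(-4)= -61708 / 153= -403.32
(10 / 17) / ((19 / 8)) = 80 / 323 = 0.25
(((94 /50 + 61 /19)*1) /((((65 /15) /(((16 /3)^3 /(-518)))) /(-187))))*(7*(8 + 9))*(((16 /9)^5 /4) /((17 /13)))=80918257598464 /3113358525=25990.66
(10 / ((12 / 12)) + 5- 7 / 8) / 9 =113 / 72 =1.57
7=7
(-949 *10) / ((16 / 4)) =-4745 / 2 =-2372.50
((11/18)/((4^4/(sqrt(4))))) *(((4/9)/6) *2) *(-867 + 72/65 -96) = -76417/112320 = -0.68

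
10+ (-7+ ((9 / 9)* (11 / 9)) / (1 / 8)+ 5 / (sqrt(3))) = 5* sqrt(3) / 3+ 115 / 9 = 15.66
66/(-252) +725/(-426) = -976/497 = -1.96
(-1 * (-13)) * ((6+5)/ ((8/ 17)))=2431/ 8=303.88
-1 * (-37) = 37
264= 264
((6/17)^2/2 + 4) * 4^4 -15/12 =1200731/1156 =1038.69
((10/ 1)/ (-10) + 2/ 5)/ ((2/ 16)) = -24/ 5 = -4.80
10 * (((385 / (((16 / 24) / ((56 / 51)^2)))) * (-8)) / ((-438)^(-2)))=-3088330291200 / 289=-10686263983.39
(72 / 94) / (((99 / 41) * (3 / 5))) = 0.53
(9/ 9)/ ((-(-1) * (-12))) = -1/ 12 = -0.08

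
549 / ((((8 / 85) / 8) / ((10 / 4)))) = 233325 / 2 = 116662.50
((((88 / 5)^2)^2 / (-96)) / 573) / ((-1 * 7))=1874048 / 7520625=0.25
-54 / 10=-27 / 5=-5.40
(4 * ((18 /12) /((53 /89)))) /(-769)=-534 /40757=-0.01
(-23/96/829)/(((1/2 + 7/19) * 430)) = -437/564648480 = -0.00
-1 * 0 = 0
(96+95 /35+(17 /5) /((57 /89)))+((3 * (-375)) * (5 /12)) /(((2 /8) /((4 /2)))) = -7273724 /1995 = -3645.98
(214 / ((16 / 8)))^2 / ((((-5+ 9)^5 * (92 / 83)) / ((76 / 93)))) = 18055073 / 2190336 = 8.24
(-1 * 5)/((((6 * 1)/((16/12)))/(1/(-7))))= 10/63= 0.16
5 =5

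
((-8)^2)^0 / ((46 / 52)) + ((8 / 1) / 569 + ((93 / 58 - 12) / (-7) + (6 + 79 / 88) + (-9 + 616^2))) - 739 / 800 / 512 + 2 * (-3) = 4541966557941461931 / 11969851801600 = 379450.53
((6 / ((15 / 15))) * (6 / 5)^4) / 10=3888 / 3125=1.24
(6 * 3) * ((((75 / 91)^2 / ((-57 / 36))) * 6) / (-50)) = 145800 / 157339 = 0.93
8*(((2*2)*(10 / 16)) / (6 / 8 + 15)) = 80 / 63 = 1.27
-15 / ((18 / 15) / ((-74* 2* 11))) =20350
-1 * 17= -17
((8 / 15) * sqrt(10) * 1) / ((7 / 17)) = 136 * sqrt(10) / 105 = 4.10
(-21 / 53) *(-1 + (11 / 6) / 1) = -35 / 106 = -0.33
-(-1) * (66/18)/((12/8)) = 2.44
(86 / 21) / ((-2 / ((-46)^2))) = -90988 / 21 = -4332.76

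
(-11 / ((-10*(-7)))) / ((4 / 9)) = -99 / 280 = -0.35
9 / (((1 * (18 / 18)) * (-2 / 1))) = -9 / 2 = -4.50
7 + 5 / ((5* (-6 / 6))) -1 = 5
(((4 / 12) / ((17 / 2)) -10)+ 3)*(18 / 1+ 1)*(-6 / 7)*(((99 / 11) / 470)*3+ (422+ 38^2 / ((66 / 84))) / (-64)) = -3933768987 / 984368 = -3996.24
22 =22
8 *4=32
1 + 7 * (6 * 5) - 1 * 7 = 204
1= 1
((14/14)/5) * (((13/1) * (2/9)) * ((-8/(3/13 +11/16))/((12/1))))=-10816/25785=-0.42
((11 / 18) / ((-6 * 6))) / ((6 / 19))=-209 / 3888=-0.05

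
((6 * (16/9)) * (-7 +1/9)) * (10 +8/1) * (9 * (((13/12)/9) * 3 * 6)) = -25792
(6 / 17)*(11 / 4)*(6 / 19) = 99 / 323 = 0.31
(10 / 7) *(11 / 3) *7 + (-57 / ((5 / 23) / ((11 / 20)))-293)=-120163 / 300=-400.54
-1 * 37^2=-1369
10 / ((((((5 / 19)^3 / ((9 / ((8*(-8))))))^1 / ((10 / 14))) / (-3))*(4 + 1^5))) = 185193 / 5600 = 33.07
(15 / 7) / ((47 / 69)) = 1035 / 329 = 3.15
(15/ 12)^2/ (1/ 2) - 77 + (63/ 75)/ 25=-369207/ 5000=-73.84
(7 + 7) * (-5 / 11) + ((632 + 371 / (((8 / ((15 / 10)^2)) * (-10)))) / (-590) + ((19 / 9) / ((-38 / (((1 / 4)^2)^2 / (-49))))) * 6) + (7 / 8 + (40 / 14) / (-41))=-6.61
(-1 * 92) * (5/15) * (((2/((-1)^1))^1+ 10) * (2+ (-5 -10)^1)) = 9568/3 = 3189.33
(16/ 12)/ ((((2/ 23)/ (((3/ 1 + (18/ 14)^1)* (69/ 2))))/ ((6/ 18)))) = 5290/ 7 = 755.71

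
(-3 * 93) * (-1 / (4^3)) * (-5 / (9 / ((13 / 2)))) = -2015 / 128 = -15.74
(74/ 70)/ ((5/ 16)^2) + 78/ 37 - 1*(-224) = 7670714/ 32375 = 236.93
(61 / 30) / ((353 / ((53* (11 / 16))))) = 35563 / 169440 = 0.21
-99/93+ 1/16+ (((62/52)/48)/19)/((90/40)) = -3312571/3307824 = -1.00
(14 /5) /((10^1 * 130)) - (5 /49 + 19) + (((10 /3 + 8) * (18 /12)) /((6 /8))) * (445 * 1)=4809780029 /477750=10067.57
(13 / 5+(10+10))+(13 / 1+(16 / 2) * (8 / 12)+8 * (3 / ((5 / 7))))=1118 / 15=74.53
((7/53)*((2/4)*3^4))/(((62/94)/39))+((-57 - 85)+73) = 812577/3286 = 247.28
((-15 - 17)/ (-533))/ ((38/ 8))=128/ 10127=0.01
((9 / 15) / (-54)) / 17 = -1 / 1530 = -0.00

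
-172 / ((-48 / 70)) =1505 / 6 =250.83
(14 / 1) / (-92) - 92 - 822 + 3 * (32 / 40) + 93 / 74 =-3874158 / 4255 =-910.50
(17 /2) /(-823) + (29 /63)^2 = 1316813 /6532974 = 0.20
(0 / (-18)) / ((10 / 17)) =0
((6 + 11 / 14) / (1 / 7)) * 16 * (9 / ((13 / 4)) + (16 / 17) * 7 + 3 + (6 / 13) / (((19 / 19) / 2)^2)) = 2385640 / 221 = 10794.75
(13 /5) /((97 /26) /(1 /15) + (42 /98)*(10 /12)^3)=85176 /1841425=0.05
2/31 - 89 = -2757/31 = -88.94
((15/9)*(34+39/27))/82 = 1595/2214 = 0.72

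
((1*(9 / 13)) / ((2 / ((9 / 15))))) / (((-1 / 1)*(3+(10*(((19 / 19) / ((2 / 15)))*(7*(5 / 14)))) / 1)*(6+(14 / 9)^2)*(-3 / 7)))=1701 / 5629910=0.00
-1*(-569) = 569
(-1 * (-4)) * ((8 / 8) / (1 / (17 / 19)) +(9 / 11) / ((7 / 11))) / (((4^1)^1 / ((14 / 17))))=1.80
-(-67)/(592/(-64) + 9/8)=-536/65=-8.25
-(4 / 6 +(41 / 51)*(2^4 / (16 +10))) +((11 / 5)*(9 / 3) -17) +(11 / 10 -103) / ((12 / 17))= -4134991 / 26520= -155.92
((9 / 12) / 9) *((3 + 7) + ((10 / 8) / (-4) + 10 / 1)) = 105 / 64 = 1.64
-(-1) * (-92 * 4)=-368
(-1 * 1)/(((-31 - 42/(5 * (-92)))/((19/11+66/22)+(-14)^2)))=507840/78199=6.49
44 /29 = 1.52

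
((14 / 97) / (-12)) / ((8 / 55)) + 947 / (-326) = -2267371 / 758928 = -2.99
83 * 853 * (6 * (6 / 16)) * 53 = 33771123 / 4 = 8442780.75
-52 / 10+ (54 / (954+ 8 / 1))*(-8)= -13586 / 2405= -5.65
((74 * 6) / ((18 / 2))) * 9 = 444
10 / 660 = 1 / 66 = 0.02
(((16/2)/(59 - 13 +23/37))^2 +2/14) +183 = 3815364562/20829375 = 183.17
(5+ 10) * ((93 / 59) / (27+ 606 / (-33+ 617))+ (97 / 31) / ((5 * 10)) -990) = -741125192499 / 49913410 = -14848.22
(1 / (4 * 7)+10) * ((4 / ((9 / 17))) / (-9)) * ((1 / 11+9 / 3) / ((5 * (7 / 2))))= -324836 / 218295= -1.49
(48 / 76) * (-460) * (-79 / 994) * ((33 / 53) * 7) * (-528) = -3799128960 / 71497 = -53136.90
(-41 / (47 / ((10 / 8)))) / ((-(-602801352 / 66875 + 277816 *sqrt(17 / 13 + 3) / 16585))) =-7677165682996875 / 63461285233459976032 - 1097460546875 *sqrt(182) / 31730642616729988016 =-0.00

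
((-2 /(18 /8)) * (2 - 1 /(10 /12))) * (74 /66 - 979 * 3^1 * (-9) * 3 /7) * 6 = -167496064 /3465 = -48339.41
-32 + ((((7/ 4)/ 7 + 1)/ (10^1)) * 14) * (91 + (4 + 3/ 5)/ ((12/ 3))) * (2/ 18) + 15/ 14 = -13.01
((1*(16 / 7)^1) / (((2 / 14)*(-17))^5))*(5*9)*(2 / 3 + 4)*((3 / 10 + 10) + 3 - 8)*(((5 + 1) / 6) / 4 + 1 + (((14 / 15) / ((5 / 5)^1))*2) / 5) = -1735221908 / 35496425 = -48.88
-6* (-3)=18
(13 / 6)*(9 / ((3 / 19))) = 247 / 2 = 123.50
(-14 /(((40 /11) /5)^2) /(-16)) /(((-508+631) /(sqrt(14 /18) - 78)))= -1.04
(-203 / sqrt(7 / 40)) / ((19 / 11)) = -638 * sqrt(70) / 19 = -280.94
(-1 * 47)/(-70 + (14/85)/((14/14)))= 3995/5936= 0.67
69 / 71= 0.97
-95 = -95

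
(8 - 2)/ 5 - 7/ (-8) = 83/ 40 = 2.08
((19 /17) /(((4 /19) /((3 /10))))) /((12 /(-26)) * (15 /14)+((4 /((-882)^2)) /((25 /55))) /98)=-134166801951 /41657820476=-3.22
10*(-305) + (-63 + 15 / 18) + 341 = -16627 / 6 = -2771.17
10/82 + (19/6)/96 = 3659/23616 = 0.15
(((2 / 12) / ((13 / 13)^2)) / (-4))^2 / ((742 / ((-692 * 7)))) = -173 / 15264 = -0.01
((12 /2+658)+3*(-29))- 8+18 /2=578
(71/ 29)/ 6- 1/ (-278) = 4978/ 12093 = 0.41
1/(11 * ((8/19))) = 19/88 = 0.22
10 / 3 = 3.33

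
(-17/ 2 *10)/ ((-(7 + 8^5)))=17/ 6555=0.00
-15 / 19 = -0.79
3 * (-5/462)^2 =25/71148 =0.00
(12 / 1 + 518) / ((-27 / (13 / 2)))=-127.59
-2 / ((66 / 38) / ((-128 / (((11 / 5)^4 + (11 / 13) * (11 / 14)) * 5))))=110656000 / 90429471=1.22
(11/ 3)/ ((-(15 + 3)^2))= -11/ 972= -0.01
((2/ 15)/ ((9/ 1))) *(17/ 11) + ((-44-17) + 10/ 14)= -626432/ 10395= -60.26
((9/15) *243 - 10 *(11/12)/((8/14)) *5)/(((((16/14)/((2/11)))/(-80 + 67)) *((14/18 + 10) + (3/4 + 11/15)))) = -2148783/194216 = -11.06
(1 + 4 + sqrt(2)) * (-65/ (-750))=13 * sqrt(2)/ 150 + 13/ 30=0.56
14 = 14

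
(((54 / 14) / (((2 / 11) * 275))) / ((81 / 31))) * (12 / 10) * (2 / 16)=31 / 7000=0.00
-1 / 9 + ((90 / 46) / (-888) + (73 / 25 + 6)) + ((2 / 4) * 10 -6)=11958281 / 1531800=7.81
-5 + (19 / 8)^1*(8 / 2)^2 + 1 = 34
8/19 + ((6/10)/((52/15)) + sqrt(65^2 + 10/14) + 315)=2 * sqrt(51765)/7 + 311807/988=380.60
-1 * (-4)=4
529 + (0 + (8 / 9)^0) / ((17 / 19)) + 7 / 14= 18041 / 34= 530.62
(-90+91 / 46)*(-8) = 16196 / 23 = 704.17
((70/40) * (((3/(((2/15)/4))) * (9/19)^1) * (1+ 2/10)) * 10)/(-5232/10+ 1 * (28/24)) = -510300/297559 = -1.71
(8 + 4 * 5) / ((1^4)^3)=28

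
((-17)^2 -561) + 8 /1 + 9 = -255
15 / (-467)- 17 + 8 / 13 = -99666 / 6071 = -16.42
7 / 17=0.41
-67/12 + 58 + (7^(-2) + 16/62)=52.70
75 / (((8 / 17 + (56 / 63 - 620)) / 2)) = -11475 / 47326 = -0.24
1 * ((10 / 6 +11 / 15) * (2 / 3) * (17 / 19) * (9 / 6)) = 204 / 95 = 2.15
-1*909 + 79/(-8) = -7351/8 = -918.88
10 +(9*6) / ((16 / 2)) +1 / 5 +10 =539 / 20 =26.95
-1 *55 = -55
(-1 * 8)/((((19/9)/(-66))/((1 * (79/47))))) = 375408/893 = 420.39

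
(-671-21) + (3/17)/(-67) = -788191/1139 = -692.00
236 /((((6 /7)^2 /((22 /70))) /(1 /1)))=4543 /45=100.96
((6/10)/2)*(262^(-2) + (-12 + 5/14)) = -16783437/4805080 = -3.49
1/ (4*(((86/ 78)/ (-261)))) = -10179/ 172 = -59.18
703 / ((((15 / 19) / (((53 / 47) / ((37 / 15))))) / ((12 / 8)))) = 57399 / 94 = 610.63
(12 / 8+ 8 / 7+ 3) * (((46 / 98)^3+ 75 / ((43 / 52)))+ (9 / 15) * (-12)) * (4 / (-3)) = -334114818974 / 531185235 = -629.00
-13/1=-13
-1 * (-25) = 25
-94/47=-2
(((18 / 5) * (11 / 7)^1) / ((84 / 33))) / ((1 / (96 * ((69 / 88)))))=40986 / 245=167.29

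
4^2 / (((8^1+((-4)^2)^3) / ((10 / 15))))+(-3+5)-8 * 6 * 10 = -735638 / 1539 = -478.00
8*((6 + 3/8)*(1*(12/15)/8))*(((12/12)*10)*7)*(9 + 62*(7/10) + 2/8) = 375921/20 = 18796.05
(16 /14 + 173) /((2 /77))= 13409 /2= 6704.50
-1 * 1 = -1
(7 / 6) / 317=0.00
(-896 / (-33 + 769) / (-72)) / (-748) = -7 / 309672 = -0.00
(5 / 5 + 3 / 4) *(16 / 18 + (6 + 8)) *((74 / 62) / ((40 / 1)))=17353 / 22320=0.78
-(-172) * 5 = 860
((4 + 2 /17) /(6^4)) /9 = 35 /99144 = 0.00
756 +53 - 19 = 790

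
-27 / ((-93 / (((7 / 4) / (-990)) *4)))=-7 / 3410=-0.00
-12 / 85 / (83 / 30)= -72 / 1411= -0.05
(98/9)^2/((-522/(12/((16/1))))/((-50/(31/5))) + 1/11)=13205500/9622233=1.37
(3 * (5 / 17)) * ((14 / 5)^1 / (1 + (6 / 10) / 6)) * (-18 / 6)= -1260 / 187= -6.74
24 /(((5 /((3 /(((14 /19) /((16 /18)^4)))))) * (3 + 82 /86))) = 6692864 /2168775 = 3.09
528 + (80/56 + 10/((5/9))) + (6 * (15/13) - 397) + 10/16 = 115007/728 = 157.98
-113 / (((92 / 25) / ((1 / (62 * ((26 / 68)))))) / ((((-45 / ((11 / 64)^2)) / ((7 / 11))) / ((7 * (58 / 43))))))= 47579328000 / 144883739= 328.40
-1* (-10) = 10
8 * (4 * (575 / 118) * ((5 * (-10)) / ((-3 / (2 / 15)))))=346.52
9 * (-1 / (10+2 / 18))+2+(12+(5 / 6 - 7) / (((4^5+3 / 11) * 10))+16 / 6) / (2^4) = 664890881 / 328095040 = 2.03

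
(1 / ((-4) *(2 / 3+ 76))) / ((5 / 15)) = -9 / 920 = -0.01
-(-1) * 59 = 59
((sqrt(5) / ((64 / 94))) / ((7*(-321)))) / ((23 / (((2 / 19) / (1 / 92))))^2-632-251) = 94*sqrt(5) / 126171297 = 0.00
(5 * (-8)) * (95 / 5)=-760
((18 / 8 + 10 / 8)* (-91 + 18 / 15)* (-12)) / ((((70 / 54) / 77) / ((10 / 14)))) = 800118 / 5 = 160023.60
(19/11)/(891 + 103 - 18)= 19/10736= 0.00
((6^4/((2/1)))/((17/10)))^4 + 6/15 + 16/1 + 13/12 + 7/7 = 105791621622224789/5011260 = 21110782841.49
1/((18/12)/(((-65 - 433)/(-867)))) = 332/867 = 0.38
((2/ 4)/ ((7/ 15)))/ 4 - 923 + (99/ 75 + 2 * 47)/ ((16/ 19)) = -809.54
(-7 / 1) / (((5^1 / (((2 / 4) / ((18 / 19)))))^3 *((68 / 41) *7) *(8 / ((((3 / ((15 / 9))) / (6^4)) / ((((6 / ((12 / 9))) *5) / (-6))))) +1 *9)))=281219 / 8562472416000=0.00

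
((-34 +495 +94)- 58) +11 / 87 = 43250 / 87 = 497.13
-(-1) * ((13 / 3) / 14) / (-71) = -13 / 2982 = -0.00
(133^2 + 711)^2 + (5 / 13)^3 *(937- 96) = 743816425125 / 2197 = 338560047.85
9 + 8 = 17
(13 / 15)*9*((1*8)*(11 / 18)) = 572 / 15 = 38.13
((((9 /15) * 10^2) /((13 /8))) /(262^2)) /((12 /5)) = 50 /223093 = 0.00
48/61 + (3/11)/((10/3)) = 5829/6710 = 0.87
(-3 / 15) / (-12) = 1 / 60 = 0.02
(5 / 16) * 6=15 / 8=1.88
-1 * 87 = -87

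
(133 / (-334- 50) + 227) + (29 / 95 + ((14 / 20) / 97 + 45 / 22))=8914083383 / 38924160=229.01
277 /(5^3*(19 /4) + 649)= 1108 /4971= 0.22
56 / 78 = 28 / 39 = 0.72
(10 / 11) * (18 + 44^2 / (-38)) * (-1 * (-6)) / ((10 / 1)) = -3756 / 209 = -17.97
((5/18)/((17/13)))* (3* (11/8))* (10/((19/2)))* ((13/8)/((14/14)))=46475/31008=1.50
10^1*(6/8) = 15/2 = 7.50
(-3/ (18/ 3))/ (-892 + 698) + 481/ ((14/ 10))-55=783767/ 2716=288.57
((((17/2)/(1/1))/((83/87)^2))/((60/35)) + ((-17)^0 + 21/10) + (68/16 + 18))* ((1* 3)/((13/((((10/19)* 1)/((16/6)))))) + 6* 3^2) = 1664.48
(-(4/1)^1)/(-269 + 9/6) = 8/535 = 0.01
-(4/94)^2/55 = -4/121495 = -0.00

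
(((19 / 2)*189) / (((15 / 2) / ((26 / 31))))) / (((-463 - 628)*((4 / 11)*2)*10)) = -171171 / 6764200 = -0.03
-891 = -891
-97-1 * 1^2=-98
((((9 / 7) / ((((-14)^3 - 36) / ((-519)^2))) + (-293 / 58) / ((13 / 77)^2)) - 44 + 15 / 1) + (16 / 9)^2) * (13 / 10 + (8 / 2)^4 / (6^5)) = -8198344696219501 / 18772358131800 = -436.72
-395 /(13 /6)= -2370 /13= -182.31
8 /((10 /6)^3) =1.73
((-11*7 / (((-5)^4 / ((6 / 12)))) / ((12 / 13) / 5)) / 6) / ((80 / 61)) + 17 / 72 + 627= 903158939 / 1440000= 627.19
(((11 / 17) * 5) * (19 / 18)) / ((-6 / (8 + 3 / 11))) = -8645 / 1836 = -4.71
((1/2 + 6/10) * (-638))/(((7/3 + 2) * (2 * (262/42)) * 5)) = -221067/85150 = -2.60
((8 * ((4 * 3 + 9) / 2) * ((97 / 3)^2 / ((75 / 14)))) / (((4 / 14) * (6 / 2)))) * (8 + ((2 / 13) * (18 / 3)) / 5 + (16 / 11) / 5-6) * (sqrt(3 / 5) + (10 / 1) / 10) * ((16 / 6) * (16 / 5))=194979771392 * sqrt(15) / 2413125 + 194979771392 / 482625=716934.38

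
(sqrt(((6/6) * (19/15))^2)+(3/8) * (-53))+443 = 50927/120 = 424.39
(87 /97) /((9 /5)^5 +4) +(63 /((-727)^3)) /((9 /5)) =104465165594270 /2666726858887499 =0.04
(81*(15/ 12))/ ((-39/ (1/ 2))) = -135/ 104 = -1.30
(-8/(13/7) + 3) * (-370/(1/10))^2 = -232730000/13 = -17902307.69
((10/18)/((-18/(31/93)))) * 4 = -10/243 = -0.04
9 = 9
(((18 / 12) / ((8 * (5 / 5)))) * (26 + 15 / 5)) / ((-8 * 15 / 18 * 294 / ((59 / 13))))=-5133 / 407680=-0.01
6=6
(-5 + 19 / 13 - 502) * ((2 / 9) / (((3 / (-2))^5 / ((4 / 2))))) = 841216 / 28431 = 29.59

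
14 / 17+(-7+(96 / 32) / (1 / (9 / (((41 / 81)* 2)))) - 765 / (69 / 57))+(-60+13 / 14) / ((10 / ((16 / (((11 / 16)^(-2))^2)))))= -5815165507477 / 9192816640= -632.58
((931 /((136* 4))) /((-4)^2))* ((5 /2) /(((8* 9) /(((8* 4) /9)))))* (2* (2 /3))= 4655 /264384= 0.02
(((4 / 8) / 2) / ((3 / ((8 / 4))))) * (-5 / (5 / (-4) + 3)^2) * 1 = -40 / 147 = -0.27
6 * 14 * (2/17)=168/17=9.88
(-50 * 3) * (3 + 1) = -600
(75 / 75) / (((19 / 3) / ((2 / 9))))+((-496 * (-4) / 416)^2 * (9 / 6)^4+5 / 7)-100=4288283 / 269724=15.90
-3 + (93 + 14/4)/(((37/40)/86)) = 331849/37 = 8968.89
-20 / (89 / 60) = -1200 / 89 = -13.48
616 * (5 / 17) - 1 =180.18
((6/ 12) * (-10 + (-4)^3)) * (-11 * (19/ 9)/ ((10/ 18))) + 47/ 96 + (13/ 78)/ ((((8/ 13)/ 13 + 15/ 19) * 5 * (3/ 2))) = 1547.12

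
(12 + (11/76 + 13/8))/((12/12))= 2093/152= 13.77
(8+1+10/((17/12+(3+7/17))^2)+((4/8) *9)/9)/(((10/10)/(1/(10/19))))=73213061/3880900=18.86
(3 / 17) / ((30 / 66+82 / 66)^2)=3267 / 53312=0.06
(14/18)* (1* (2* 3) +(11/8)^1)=413/72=5.74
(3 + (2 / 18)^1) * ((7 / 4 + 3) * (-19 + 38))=2527 / 9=280.78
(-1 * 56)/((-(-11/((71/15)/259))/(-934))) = 530512/6105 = 86.90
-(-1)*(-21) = -21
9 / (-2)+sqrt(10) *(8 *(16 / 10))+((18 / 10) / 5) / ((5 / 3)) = -1071 / 250+64 *sqrt(10) / 5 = 36.19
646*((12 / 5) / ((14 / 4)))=15504 / 35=442.97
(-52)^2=2704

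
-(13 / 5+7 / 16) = -243 / 80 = -3.04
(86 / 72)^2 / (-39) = -1849 / 50544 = -0.04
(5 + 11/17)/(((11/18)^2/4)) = 124416/2057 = 60.48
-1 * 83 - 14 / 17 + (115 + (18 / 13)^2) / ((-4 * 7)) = -88.00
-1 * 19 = -19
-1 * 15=-15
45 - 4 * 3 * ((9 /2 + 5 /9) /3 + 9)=-749 /9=-83.22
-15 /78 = -5 /26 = -0.19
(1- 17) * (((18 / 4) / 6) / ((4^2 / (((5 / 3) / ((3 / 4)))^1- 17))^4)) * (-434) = 67899456457 / 17915904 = 3789.90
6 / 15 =2 / 5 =0.40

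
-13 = -13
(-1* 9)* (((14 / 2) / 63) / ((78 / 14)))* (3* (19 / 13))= -133 / 169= -0.79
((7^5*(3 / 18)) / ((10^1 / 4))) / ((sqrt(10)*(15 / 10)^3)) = 67228*sqrt(10) / 2025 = 104.98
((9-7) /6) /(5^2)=1 /75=0.01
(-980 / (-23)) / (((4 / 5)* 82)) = 1225 / 1886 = 0.65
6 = 6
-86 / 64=-43 / 32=-1.34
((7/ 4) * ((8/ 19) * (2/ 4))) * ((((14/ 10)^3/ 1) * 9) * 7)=151263/ 2375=63.69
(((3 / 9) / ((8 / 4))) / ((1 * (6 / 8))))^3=8 / 729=0.01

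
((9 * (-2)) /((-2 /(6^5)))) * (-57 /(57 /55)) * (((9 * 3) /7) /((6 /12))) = -207852480 /7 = -29693211.43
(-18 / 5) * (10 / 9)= -4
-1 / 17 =-0.06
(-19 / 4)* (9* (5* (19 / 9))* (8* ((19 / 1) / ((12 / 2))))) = -34295 / 3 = -11431.67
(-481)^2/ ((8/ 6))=694083/ 4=173520.75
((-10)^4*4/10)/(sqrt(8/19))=1000*sqrt(38)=6164.41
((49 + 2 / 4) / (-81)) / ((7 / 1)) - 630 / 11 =-79501 / 1386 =-57.36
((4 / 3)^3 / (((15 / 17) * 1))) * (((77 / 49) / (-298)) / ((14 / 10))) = -5984 / 591381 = -0.01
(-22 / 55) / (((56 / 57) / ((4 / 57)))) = -1 / 35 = -0.03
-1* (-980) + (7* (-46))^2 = 104664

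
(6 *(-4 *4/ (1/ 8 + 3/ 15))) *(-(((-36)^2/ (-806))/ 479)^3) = -1044855521280/ 93511501612121489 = -0.00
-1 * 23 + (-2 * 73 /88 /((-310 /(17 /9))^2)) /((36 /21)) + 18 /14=-624721763353 /28770033600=-21.71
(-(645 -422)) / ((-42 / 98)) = 1561 / 3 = 520.33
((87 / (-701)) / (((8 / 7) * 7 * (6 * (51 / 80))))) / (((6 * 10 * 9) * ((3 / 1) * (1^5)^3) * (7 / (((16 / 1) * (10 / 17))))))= -1160 / 344603889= -0.00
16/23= 0.70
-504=-504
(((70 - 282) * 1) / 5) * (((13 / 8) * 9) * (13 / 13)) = -6201 / 10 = -620.10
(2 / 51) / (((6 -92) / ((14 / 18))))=-7 / 19737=-0.00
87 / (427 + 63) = 87 / 490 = 0.18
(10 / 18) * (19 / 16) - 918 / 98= -61441 / 7056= -8.71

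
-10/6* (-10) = 50/3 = 16.67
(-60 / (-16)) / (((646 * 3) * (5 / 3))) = 3 / 2584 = 0.00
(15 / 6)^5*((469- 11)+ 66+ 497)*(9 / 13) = 28715625 / 416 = 69027.94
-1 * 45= -45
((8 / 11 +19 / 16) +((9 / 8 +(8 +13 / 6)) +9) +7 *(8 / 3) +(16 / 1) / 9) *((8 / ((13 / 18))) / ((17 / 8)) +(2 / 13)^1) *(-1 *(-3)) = 40062487 / 58344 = 686.66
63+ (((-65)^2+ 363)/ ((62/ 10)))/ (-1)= -677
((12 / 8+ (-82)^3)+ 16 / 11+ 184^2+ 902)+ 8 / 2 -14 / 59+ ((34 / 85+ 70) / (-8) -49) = -516661.08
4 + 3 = 7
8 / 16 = 1 / 2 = 0.50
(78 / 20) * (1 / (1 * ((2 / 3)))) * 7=819 / 20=40.95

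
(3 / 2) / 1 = 3 / 2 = 1.50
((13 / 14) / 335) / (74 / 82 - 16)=-533 / 2903110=-0.00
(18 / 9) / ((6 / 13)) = 13 / 3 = 4.33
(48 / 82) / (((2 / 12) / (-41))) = -144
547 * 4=2188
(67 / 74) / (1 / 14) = 469 / 37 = 12.68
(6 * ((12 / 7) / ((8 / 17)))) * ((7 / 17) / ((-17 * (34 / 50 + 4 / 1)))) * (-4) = 100 / 221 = 0.45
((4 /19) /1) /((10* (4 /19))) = 1 /10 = 0.10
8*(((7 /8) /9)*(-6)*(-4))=56 /3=18.67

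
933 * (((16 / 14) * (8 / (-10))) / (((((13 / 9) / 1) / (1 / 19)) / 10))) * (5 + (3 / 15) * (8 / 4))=-14510016 / 8645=-1678.43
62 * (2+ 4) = 372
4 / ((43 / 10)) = 40 / 43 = 0.93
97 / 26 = 3.73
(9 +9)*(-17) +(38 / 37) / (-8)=-45307 / 148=-306.13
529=529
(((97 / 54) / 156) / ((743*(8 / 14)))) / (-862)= -679 / 21581142336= -0.00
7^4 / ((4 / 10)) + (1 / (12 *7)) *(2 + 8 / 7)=882373 / 147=6002.54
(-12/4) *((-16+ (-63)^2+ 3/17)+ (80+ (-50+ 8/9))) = -609562/51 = -11952.20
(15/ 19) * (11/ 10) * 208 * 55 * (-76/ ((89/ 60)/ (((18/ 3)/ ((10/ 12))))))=-326177280/ 89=-3664913.26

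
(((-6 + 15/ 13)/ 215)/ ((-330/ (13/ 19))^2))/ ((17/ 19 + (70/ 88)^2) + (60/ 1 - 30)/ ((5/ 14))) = -364/ 321289641375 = -0.00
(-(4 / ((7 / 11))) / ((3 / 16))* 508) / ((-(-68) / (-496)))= 44346368 / 357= 124219.52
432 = 432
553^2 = 305809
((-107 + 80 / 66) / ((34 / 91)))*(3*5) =-1588405 / 374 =-4247.07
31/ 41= 0.76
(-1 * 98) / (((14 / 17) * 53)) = -2.25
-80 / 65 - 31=-419 / 13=-32.23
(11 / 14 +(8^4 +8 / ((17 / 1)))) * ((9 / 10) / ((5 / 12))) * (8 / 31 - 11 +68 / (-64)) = -30831222699 / 295120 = -104470.12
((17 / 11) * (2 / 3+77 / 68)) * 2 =367 / 66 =5.56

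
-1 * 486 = -486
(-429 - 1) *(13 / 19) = -5590 / 19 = -294.21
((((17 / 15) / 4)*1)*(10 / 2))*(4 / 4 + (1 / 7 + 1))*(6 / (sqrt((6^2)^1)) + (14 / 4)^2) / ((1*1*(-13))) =-4505 / 1456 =-3.09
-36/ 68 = -9/ 17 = -0.53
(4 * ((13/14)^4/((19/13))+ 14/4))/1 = 2925957/182476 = 16.03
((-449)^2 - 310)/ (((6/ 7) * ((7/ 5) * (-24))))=-335485/ 48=-6989.27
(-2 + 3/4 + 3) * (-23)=-161/4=-40.25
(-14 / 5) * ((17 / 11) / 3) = -238 / 165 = -1.44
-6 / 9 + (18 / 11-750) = -24718 / 33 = -749.03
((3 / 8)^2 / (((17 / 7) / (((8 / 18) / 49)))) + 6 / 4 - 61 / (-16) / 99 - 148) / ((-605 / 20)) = 4.84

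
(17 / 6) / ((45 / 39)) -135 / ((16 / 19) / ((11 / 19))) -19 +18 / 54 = -78497 / 720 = -109.02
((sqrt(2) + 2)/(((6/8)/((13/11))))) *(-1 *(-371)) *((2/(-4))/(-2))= 4823 *sqrt(2)/33 + 9646/33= 498.99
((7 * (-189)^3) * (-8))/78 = 63011844/13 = 4847064.92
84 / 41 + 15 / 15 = 125 / 41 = 3.05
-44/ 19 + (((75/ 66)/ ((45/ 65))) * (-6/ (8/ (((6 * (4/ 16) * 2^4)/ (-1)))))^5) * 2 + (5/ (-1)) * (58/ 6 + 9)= 3889300828/ 627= 6203031.62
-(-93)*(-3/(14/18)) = -2511/7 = -358.71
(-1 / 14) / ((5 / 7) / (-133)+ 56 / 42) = -399 / 7418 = -0.05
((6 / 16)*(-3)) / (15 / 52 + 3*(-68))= 13 / 2354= 0.01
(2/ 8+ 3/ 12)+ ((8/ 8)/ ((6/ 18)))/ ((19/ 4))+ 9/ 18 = 31/ 19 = 1.63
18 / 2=9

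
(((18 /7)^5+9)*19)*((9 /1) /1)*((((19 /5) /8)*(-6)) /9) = -2210219973 /336140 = -6575.30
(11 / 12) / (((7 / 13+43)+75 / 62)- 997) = -4433 / 4605090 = -0.00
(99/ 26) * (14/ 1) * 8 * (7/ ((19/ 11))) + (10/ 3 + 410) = 1586944/ 741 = 2141.62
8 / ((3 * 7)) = 8 / 21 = 0.38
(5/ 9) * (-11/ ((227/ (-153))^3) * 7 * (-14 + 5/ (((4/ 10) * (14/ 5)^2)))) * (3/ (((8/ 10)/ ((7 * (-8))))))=1596577487175/ 46788332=34123.41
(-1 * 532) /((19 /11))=-308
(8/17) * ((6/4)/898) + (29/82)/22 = 232181/13769932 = 0.02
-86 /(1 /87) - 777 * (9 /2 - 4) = -15741 /2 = -7870.50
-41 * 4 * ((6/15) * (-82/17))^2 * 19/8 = -1449.96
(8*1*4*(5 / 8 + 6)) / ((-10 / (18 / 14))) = -954 / 35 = -27.26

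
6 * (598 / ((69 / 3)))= 156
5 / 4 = 1.25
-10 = -10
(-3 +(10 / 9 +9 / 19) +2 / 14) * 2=-3046 / 1197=-2.54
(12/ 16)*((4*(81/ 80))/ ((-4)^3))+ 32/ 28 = 39259/ 35840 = 1.10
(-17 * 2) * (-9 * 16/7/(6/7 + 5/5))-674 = -297.38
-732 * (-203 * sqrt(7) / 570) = 24766 * sqrt(7) / 95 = 689.73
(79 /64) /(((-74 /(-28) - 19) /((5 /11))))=-2765 /80608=-0.03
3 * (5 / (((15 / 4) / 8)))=32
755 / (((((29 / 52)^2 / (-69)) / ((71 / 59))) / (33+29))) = -620087201760 / 49619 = -12496970.95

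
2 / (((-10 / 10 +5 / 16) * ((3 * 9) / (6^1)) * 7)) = -64 / 693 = -0.09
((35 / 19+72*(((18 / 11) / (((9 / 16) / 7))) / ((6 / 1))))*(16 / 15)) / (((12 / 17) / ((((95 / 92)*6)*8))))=13996304 / 759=18440.45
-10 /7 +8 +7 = 95 /7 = 13.57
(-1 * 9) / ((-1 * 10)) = 9 / 10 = 0.90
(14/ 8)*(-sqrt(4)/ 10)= -7/ 20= -0.35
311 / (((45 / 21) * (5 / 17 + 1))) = 37009 / 330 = 112.15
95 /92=1.03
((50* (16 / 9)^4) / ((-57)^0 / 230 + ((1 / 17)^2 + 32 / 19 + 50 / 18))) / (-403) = -4138369024000 / 14925954004533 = -0.28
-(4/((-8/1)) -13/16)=21/16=1.31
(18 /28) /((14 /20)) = 45 /49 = 0.92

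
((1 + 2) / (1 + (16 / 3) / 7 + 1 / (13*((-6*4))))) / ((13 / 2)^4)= 8064 / 8438677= 0.00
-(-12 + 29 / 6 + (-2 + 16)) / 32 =-0.21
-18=-18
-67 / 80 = -0.84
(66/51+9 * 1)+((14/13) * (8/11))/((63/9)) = 25297/2431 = 10.41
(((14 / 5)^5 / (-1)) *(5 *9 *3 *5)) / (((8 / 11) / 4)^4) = -13287849498 / 125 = -106302795.98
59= 59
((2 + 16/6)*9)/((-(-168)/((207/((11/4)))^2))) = 1416.50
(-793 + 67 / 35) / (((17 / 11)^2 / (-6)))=20101488 / 10115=1987.29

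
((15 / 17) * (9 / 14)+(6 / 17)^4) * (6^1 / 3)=681399 / 584647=1.17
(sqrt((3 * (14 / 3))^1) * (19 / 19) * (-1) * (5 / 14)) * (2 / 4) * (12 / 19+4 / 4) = -155 * sqrt(14) / 532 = -1.09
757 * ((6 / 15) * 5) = 1514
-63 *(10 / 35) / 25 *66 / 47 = -1188 / 1175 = -1.01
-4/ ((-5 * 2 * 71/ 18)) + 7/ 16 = 3061/ 5680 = 0.54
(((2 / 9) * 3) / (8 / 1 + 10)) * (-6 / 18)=-1 / 81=-0.01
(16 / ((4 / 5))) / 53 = 0.38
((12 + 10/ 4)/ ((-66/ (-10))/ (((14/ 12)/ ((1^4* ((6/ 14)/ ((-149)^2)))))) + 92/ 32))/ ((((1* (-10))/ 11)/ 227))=-157548819274/ 125107387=-1259.31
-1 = -1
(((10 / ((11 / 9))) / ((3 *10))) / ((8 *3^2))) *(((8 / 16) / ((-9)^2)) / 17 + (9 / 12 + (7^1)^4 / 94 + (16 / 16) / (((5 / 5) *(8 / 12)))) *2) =899359 / 4271454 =0.21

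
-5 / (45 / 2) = -2 / 9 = -0.22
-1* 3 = -3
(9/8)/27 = 1/24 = 0.04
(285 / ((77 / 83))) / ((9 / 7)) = 7885 / 33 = 238.94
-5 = -5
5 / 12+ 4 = 53 / 12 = 4.42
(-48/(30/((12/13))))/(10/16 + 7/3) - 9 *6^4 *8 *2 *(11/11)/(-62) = 430563456/143065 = 3009.57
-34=-34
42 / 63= 2 / 3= 0.67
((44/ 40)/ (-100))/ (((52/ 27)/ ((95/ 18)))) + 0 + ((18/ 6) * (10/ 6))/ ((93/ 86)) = 8885689/ 1934400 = 4.59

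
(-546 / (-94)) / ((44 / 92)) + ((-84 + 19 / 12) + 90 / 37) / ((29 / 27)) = -138292521 / 2218964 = -62.32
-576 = -576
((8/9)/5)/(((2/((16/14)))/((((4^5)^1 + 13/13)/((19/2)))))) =13120/1197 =10.96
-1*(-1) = 1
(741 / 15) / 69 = 247 / 345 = 0.72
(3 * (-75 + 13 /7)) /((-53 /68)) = 104448 /371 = 281.53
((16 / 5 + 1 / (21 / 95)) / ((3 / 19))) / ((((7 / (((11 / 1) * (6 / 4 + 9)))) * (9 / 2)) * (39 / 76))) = 12881924 / 36855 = 349.53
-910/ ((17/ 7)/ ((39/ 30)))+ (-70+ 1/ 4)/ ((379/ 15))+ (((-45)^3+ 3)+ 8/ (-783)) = -1848679903651/ 20179476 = -91611.89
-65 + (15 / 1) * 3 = -20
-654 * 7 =-4578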